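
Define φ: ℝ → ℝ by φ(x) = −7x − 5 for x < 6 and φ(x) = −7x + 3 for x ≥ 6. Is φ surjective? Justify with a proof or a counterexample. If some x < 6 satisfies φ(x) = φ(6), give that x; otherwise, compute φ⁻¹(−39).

Both pieces are strictly decreasing (slopes −7 and −7), so each is injective on its own interval.
The left piece maps (−∞, 6) onto (−47, ∞); the right piece maps [6, ∞) onto (−∞, −39].
The union (−47, ∞) ∪ (−∞, −39] covers ℝ, so φ is surjective.
For the follow-up: the images overlap, so an x < 6 with φ(x) = φ(6) exists. φ(6) = −39; solving −7x − 5 = −39 for x < 6 gives x = (−39 + 5)/(−7) = 34/7.

34/7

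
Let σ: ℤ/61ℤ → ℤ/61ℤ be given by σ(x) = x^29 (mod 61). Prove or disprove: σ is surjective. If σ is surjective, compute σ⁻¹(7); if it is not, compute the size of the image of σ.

26

Since 61 is prime, the nonzero elements of ℤ/61ℤ form a cyclic group of order 60.
As gcd(29, 60) = 1, raising to the 29th power is a bijection on this group: if a^29 ≡ b^29 then (ab^{−1})^29 = 1, and the only element of order dividing gcd(29, 60) = 1 is 1, so a = b.
With σ(0) = 0 this makes σ injective on all of ℤ/61ℤ, hence bijective (finite equal-size domain and codomain). In particular σ is surjective.
Since σ is surjective, we find the preimage of 7. The inverse of x ↦ x^29 on (ℤ/61ℤ)^× is x ↦ x^29, because 29·29 = 841 = 14·60 + 1 ≡ 1 (mod 60) and x^{60} = 1 for x ≠ 0 (Fermat). So σ⁻¹(7) = 7^29 mod 61.
Repeated squaring mod 61: 7^1 ≡ 7, 7^2 ≡ 7² = 49, 7^4 ≡ 49² = 2401 ≡ 22, 7^8 ≡ 22² = 484 ≡ 57, 7^16 ≡ 57² = 3249 ≡ 16. Since 29 = 16 + 8 + 4 + 1, 7^29 ≡ 16·57·22·7: 16·57 = 912 ≡ 58, then 58·22 = 1276 ≡ 56, then 56·7 = 392 ≡ 26. So 7^29 ≡ 26 (mod 61).
Hence σ⁻¹(7) = 26.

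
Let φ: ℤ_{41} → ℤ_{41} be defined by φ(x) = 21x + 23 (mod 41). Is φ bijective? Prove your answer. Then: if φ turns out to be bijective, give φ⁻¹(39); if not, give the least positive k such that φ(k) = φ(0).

32

Suppose φ(x_1) = φ(x_2) in ℤ_{41}. Then 21x_1 + 23 ≡ 21x_2 + 23 (mod 41), so 21(x_1 − x_2) ≡ 0 (mod 41).
Since gcd(21, 41) = 1, 21 is invertible modulo 41, therefore x_1 − x_2 ≡ 0 (mod 41), i.e. x_1 = x_2.
We now compute 21⁻¹ mod 41 explicitly. Euclid's algorithm: 41 = 1·21 + 20, 21 = 1·20 + 1; back-substituting gives 1 = 2·21 − 1·41, so 21⁻¹ ≡ 2 (mod 41).
For any y ∈ ℤ_{41}, x = 2(y − 23) mod 41 satisfies φ(x) = 21·2(y − 23) + 23 ≡ y (since 21·2 ≡ 1 mod 41). So every y has a preimage.
Hence φ is bijective.
Since φ is bijective, we find φ⁻¹(39): we need 21x ≡ 39 − 23 ≡ 16 (mod 41). Using 21⁻¹ = 2: x ≡ 2·16 = 32, so x = 32.
Check: φ(32) = 21·32 + 23 = 695 = 16·41 + 39 ≡ 39 (mod 41).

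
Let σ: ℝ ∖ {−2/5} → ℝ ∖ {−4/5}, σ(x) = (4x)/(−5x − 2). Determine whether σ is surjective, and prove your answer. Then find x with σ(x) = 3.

-6/19

For any y ≠ −4/5, solving y(−5x − 2) = 4x for x gives a well-defined x ≠ −2/5. So σ is surjective.
Solving σ(x) = 3: cross-multiplying gives 4x = 3(−5x − 2), which rearranges to 19x = −6, so x = −6/19.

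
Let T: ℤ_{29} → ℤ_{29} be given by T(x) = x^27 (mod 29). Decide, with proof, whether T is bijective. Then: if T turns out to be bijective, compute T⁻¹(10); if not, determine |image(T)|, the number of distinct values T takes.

3

Since 29 is prime, the nonzero elements of ℤ_{29} form a cyclic group of order 28.
As gcd(27, 28) = 1, raising to the 27th power is a bijection on this group: if u^27 ≡ v^27 then (uv^{−1})^27 = 1, and the only element of order dividing gcd(27, 28) = 1 is 1, so u = v.
With T(0) = 0 this makes T injective on all of ℤ_{29}, hence bijective (finite equal-size domain and codomain). In particular T is bijective.
Since T is bijective, we find the preimage of 10. The inverse of x ↦ x^27 on (ℤ_{29})^× is x ↦ x^27, because 27·27 = 729 = 26·28 + 1 ≡ 1 (mod 28) and x^{28} = 1 for x ≠ 0 (Fermat). So T⁻¹(10) = 10^27 mod 29.
Repeated squaring mod 29: 10^1 ≡ 10, 10^2 ≡ 10² = 100 ≡ 13, 10^4 ≡ 13² = 169 ≡ 24, 10^8 ≡ 24² = 576 ≡ 25, 10^16 ≡ 25² = 625 ≡ 16. Since 27 = 16 + 8 + 2 + 1, 10^27 ≡ 16·25·13·10: 16·25 = 400 ≡ 23, then 23·13 = 299 ≡ 9, then 9·10 = 90 ≡ 3. So 10^27 ≡ 3 (mod 29).
Hence T⁻¹(10) = 3.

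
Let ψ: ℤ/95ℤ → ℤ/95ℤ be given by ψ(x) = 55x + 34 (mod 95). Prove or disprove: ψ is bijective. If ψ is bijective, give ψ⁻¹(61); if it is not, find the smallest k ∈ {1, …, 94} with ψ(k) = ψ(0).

19

We have gcd(55, 95) = 5 > 1. Taking s = 0 and t = 19: ψ(0) = 34 and ψ(19) = 55·19 + 34 = 1079 ≡ 34 (mod 95).
So ψ(0) = ψ(19) while 0 ≠ 19, so ψ is not injective, hence not bijective.
Since ψ is not bijective, we find the least positive k with ψ(k) = ψ(0): this means 55k ≡ 0 (mod 95), i.e. 95 ∣ 55k. Since gcd(55, 95) = 5, dividing through by 5 this holds exactly when 19 ∣ 11k, and as gcd(11, 19) = 1, exactly when 19 ∣ k.
The smallest positive such k is 19.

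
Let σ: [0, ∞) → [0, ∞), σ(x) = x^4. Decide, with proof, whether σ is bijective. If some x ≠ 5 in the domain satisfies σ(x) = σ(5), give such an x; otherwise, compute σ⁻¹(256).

4

On [0, ∞), x ↦ x^4 is strictly increasing (injective) and for any y ∈ [0, ∞) the 4th root y^{1/4} lies in [0, ∞) (surjective). So σ is bijective.
Since x ↦ x^4 is strictly increasing on [0, ∞), it is injective there, so no x ≠ 5 in the domain has σ(x) = σ(5). We therefore compute σ⁻¹(256) = 256^{1/4} = 4 (indeed 4^4 = 256).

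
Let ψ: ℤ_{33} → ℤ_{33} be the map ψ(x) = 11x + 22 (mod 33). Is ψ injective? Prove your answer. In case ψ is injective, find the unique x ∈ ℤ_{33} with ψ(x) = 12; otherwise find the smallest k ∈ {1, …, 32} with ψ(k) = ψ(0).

3

By definition, injectivity means: for all a, b in the domain, ψ(a) = ψ(b) implies a = b.
We have gcd(11, 33) = 11 > 1. Taking a = 0 and b = 3: ψ(0) = 22 and ψ(3) = 11·3 + 22 = 55 ≡ 22 (mod 33).
So ψ(0) = ψ(3) while 0 ≠ 3, therefore ψ is not injective.
Since ψ is not injective, we find the least positive k with ψ(k) = ψ(0): this means 11k ≡ 0 (mod 33), i.e. 33 ∣ 11k. Since gcd(11, 33) = 11, dividing through by 11 this holds exactly when 3 ∣ k.
The smallest positive such k is 3.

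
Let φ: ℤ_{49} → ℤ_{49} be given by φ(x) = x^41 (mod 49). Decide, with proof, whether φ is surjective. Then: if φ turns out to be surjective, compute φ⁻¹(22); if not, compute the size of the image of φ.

φ(0) = 0^41 = 0.
φ(7): Repeated squaring mod 49: 7^1 ≡ 7, 7^2 ≡ 7² = 49 ≡ 0, 7^4 ≡ 0² = 0, 7^8 ≡ 0² = 0, 7^16 ≡ 0² = 0, 7^32 ≡ 0² = 0. Since 41 = 32 + 8 + 1, 7^41 ≡ 0·0·7: 0·0 = 0, then 0·7 = 0. So 7^41 ≡ 0 (mod 49).
So φ(0) = φ(7) = 0 while 0 ≠ 7, thus φ is not injective.
A non-injective map from the 49-element set ℤ_{49} to itself takes at most 48 distinct values, so it cannot be surjective. So φ is not surjective.
Since φ is not surjective, we determine |image(φ)|. Computing x^41 mod 49 for each x (by repeated squaring, reducing mod 49 at every step), the values φ(0), φ(1), …, φ(48) are: 0, 1, 25, 33, 37, 10, 41, 0, 43, 11, 5, 9, 45, 34, 0, 36, 46, 26, 30, 31, 27, 0, 29, 32, 47, 2, 17, 20, 0, 22, 18, 19, 23, 3, 13, 0, 15, 4, 40, 44, 38, 6, 0, 8, 39, 12, 16, 24, 48.
The distinct values are {0, 1, 2, 3, 4, 5, 6, 8, 9, 10, 11, 12, 13, 15, 16, 17, 18, 19, 20, 22, 23, 24, 25, 26, 27, 29, 30, 31, 32, 33, 34, 36, 37, 38, 39, 40, 41, 43, 44, 45, 46, 47, 48}; there are 43 of them.

43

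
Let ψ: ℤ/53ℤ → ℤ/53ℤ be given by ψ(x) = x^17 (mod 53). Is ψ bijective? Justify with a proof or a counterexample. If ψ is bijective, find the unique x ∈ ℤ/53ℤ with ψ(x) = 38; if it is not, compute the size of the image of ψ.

25

Since 53 is prime, the nonzero elements of ℤ/53ℤ form a cyclic group of order 52.
As gcd(17, 52) = 1, raising to the 17th power is a bijection on this group: if u^17 ≡ v^17 then (uv^{−1})^17 = 1, and the only element of order dividing gcd(17, 52) = 1 is 1, so u = v.
With ψ(0) = 0 this makes ψ injective on all of ℤ/53ℤ, hence bijective (finite equal-size domain and codomain). In particular ψ is bijective.
Since ψ is bijective, we find the preimage of 38. The inverse of x ↦ x^17 on (ℤ/53ℤ)^× is x ↦ x^49, because 17·49 = 833 = 16·52 + 1 ≡ 1 (mod 52) and x^{52} = 1 for x ≠ 0 (Fermat). So ψ⁻¹(38) = 38^49 mod 53.
Repeated squaring mod 53: 38^1 ≡ 38, 38^2 ≡ 38² = 1444 ≡ 13, 38^4 ≡ 13² = 169 ≡ 10, 38^8 ≡ 10² = 100 ≡ 47, 38^16 ≡ 47² = 2209 ≡ 36, 38^32 ≡ 36² = 1296 ≡ 24. Since 49 = 32 + 16 + 1, 38^49 ≡ 24·36·38: 24·36 = 864 ≡ 16, then 16·38 = 608 ≡ 25. So 38^49 ≡ 25 (mod 53).
Hence ψ⁻¹(38) = 25.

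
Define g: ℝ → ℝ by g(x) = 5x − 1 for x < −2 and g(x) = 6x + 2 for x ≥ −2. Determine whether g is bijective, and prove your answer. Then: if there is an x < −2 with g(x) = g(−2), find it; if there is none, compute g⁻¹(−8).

-5/3

Both pieces are strictly increasing (slopes 5 and 6), so each is injective on its own interval.
The left piece maps (−∞, −2) onto (−∞, −11); the right piece maps [−2, ∞) onto [−10, ∞).
The images leave a gap (−11 has no preimage), so g is not surjective, hence not bijective.
Because the two images are disjoint, no x < −2 has g(x) = g(−2), so we compute g⁻¹(−8): −8 lies in [−10, ∞), so solve 6x + 2 = −8: x = (−8 − 2)/6 = −5/3.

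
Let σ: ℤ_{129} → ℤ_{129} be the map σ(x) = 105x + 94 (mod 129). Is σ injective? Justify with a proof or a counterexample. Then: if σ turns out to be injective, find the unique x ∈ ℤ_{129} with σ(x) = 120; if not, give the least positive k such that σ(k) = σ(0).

43

We have gcd(105, 129) = 3 > 1. Taking s = 0 and t = 43: σ(0) = 94 and σ(43) = 105·43 + 94 = 4609 ≡ 94 (mod 129).
So σ(0) = σ(43) while 0 ≠ 43, hence σ is not injective.
Since σ is not injective, we find the least positive k with σ(k) = σ(0): this means 105k ≡ 0 (mod 129), i.e. 129 ∣ 105k. Since gcd(105, 129) = 3, dividing through by 3 this holds exactly when 43 ∣ 35k, and as gcd(35, 43) = 1, exactly when 43 ∣ k.
The smallest positive such k is 43.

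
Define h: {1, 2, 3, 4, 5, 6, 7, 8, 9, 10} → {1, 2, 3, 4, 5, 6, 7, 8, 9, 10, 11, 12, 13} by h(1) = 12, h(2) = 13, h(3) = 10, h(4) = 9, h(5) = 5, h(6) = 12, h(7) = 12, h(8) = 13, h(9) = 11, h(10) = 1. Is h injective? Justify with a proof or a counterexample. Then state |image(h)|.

h(1) = 12 = h(6) with 1 ≠ 6, so h is not injective.
The image of h is {1, 5, 9, 10, 11, 12, 13}, which has 7 elements.

7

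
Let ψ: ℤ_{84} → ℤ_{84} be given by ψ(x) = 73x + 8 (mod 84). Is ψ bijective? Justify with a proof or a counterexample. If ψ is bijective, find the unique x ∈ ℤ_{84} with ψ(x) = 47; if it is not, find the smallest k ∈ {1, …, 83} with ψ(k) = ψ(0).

Recall that ψ is injective when ψ(s) = ψ(t) forces s = t.
If ψ(s) = ψ(t), then 73s ≡ 73t (mod 84). Because gcd(73, 84) = 1, we may cancel 73 to get s ≡ t (mod 84).
We now compute 73⁻¹ mod 84 explicitly. Euclid's algorithm: 84 = 1·73 + 11, 73 = 6·11 + 7, 11 = 1·7 + 4, 7 = 1·4 + 3, 4 = 1·3 + 1; back-substituting gives 1 = 61·73 − 53·84, so 73⁻¹ ≡ 61 (mod 84).
Then y ↦ 61(y − 8) is a two-sided inverse to ψ, so every y ∈ ℤ_{84} has a preimage.
Thus ψ is bijective.
Since ψ is bijective, we compute ψ⁻¹(47): solve 73x + 8 ≡ 47 (mod 84), i.e. 73x ≡ 39 (mod 84).
Multiplying by 73⁻¹ = 61 gives x ≡ 61·39 = 2379 = 28·84 + 27 ≡ 27 (mod 84).
Check: ψ(27) = 73·27 + 8 = 1979 = 23·84 + 47 ≡ 47 (mod 84).

27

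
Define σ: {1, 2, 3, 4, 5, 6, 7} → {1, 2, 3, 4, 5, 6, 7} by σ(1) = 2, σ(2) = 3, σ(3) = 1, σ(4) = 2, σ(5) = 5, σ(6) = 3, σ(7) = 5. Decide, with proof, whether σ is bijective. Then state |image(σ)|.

σ(1) = 2 = σ(4) with 1 ≠ 4, so σ is not injective, hence not bijective.
The image of σ is {1, 2, 3, 5}, which has 4 elements.

4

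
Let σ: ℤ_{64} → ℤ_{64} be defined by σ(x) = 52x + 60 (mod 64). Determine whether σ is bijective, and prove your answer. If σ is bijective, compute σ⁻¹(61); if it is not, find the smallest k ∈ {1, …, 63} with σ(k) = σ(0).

By definition, σ is injective if σ(a) = σ(b) implies a = b.
We have gcd(52, 64) = 4 > 1. Taking a = 0 and b = 16: σ(0) = 60 and σ(16) = 52·16 + 60 = 892 ≡ 60 (mod 64).
So σ(0) = σ(16) while 0 ≠ 16, therefore σ is not injective, hence not bijective.
Since σ is not bijective, we find the least positive k with σ(k) = σ(0): this means 52k ≡ 0 (mod 64), i.e. 64 ∣ 52k. Since gcd(52, 64) = 4, dividing through by 4 this holds exactly when 16 ∣ 13k, and as gcd(13, 16) = 1, exactly when 16 ∣ k.
The smallest positive such k is 16.

16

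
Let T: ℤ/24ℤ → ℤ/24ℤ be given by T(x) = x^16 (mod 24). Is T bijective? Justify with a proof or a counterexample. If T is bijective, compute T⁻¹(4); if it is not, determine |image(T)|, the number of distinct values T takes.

4

T(2): Repeated squaring mod 24: 2^1 ≡ 2, 2^2 ≡ 2² = 4, 2^4 ≡ 4² = 16, 2^8 ≡ 16² = 256 ≡ 16, 2^16 ≡ 16² = 256 ≡ 16. So 2^16 ≡ 16 (mod 24).
T(4): Repeated squaring mod 24: 4^1 ≡ 4, 4^2 ≡ 4² = 16, 4^4 ≡ 16² = 256 ≡ 16, 4^8 ≡ 16² = 256 ≡ 16, 4^16 ≡ 16² = 256 ≡ 16. So 4^16 ≡ 16 (mod 24).
So T(2) = T(4) = 16 while 2 ≠ 4, thus T is not injective, hence not bijective.
Since T is not bijective, we determine |image(T)|. Computing x^16 mod 24 for each x (by repeated squaring, reducing mod 24 at every step), the values T(0), T(1), …, T(23) are: 0, 1, 16, 9, 16, 1, 0, 1, 16, 9, 16, 1, 0, 1, 16, 9, 16, 1, 0, 1, 16, 9, 16, 1.
The distinct values are {0, 1, 9, 16}; there are 4 of them.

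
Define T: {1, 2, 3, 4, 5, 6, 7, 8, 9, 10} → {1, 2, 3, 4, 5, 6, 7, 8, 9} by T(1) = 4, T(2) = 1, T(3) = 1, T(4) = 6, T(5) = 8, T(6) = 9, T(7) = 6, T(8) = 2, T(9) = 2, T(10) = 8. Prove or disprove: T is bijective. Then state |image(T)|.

T(2) = 1 = T(3) with 2 ≠ 3, so T is not injective, hence not bijective.
The image of T is {1, 2, 4, 6, 8, 9}, which has 6 elements.

6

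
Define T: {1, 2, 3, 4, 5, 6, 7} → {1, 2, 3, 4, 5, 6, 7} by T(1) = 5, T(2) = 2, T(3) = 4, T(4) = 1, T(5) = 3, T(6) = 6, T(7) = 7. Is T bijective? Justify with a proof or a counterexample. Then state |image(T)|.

7

The values 5, 2, 4, 1, 3, 6, 7 are a permutation of {1, 2, 3, 4, 5, 6, 7}: each element appears exactly once.
So T is injective and surjective, hence bijective.
The image of T is {1, 2, 3, 4, 5, 6, 7}, which has 7 elements.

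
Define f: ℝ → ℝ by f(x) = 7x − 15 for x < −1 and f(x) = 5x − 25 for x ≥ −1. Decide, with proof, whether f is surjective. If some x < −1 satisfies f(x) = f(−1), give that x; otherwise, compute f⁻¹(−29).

-15/7

Both pieces are strictly increasing (slopes 7 and 5), so each is injective on its own interval.
The left piece maps (−∞, −1) onto (−∞, −22); the right piece maps [−1, ∞) onto [−30, ∞).
The union (−∞, −22) ∪ [−30, ∞) covers ℝ, so f is surjective.
For the follow-up: the images overlap, so an x < −1 with f(x) = f(−1) exists. f(−1) = −30; solving 7x − 15 = −30 for x < −1 gives x = (−30 + 15)/7 = −15/7.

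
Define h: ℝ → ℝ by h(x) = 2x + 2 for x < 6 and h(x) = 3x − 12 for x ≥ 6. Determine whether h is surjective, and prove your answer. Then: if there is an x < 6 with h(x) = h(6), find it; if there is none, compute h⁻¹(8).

Both pieces are strictly increasing (slopes 2 and 3), so each is injective on its own interval.
The left piece maps (−∞, 6) onto (−∞, 14); the right piece maps [6, ∞) onto [6, ∞).
The union (−∞, 14) ∪ [6, ∞) covers ℝ, so h is surjective.
For the follow-up: the images overlap, so an x < 6 with h(x) = h(6) exists. h(6) = 6; solving 2x + 2 = 6 for x < 6 gives x = (6 − 2)/2 = 2.

2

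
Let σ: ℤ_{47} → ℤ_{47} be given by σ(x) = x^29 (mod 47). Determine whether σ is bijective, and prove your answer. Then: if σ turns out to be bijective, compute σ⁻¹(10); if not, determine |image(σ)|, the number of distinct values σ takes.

11

Since 47 is prime, the nonzero elements of ℤ_{47} form a cyclic group of order 46.
As gcd(29, 46) = 1, raising to the 29th power is a bijection on this group: if x_1^29 ≡ x_2^29 then (x_1x_2^{−1})^29 = 1, and the only element of order dividing gcd(29, 46) = 1 is 1, so x_1 = x_2.
With σ(0) = 0 this makes σ injective on all of ℤ_{47}, hence bijective (finite equal-size domain and codomain). In particular σ is bijective.
Since σ is bijective, we find the preimage of 10. The inverse of x ↦ x^29 on (ℤ_{47})^× is x ↦ x^27, because 29·27 = 783 = 17·46 + 1 ≡ 1 (mod 46) and x^{46} = 1 for x ≠ 0 (Fermat). So σ⁻¹(10) = 10^27 mod 47.
Repeated squaring mod 47: 10^1 ≡ 10, 10^2 ≡ 10² = 100 ≡ 6, 10^4 ≡ 6² = 36, 10^8 ≡ 36² = 1296 ≡ 27, 10^16 ≡ 27² = 729 ≡ 24. Since 27 = 16 + 8 + 2 + 1, 10^27 ≡ 24·27·6·10: 24·27 = 648 ≡ 37, then 37·6 = 222 ≡ 34, then 34·10 = 340 ≡ 11. So 10^27 ≡ 11 (mod 47).
Hence σ⁻¹(10) = 11.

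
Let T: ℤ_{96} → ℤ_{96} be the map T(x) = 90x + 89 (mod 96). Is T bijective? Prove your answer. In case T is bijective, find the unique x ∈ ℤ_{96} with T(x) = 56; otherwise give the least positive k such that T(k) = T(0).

Recall: T is injective if T(u) = T(v) implies u = v.
We have gcd(90, 96) = 6 > 1. Taking u = 0 and v = 16: T(0) = 89 and T(16) = 90·16 + 89 = 1529 ≡ 89 (mod 96).
So T(0) = T(16) while 0 ≠ 16, so T is not injective, hence not bijective.
Since T is not bijective, we find the least positive k with T(k) = T(0): this means 90k ≡ 0 (mod 96), i.e. 96 ∣ 90k. Since gcd(90, 96) = 6, dividing through by 6 this holds exactly when 16 ∣ 15k, and as gcd(15, 16) = 1, exactly when 16 ∣ k.
The smallest positive such k is 16.

16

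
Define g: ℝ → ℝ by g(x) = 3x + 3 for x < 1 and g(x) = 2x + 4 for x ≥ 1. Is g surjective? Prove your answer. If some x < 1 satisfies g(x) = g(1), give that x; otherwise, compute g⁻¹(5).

Both pieces are strictly increasing (slopes 3 and 2), so each is injective on its own interval.
The left piece maps (−∞, 1) onto (−∞, 6); the right piece maps [1, ∞) onto [6, ∞).
These images together cover ℝ, so g is surjective.
Because the two images are disjoint, no x < 1 has g(x) = g(1), so we compute g⁻¹(5): 5 lies in (−∞, 6), so solve 3x + 3 = 5: x = (5 − 3)/3 = 2/3.

2/3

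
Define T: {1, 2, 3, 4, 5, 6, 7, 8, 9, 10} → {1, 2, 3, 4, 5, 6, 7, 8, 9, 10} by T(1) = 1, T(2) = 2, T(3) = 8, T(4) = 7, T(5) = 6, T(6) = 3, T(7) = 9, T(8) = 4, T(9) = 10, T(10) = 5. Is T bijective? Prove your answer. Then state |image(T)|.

The values 1, 2, 8, 7, 6, 3, 9, 4, 10, 5 are a permutation of {1, 2, 3, 4, 5, 6, 7, 8, 9, 10}: each element appears exactly once.
So T is injective and surjective, hence bijective.
The image of T is {1, 2, 3, 4, 5, 6, 7, 8, 9, 10}, which has 10 elements.

10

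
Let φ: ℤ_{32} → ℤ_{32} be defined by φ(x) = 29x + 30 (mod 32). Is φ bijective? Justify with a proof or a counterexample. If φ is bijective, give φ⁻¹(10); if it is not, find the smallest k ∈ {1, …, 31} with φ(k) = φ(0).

Suppose φ(s) = φ(t) in ℤ_{32}. Then 29s + 30 ≡ 29t + 30 (mod 32), thus 29(s − t) ≡ 0 (mod 32).
Since gcd(29, 32) = 1, 29 is invertible modulo 32, hence s − t ≡ 0 (mod 32), i.e. s = t.
We now compute 29⁻¹ mod 32 explicitly. Euclid's algorithm: 32 = 1·29 + 3, 29 = 9·3 + 2, 3 = 1·2 + 1; back-substituting gives 1 = 21·29 − 19·32, so 29⁻¹ ≡ 21 (mod 32).
For any y ∈ ℤ_{32}, x = 21(y − 30) mod 32 satisfies φ(x) = 29·21(y − 30) + 30 ≡ y (since 29·21 ≡ 1 mod 32). So every y has a preimage.
Therefore φ is bijective.
Since φ is bijective, we find φ⁻¹(10): we need 29x ≡ 10 − 30 ≡ 12 (mod 32). Using 29⁻¹ = 21: x ≡ 21·12 = 252 = 7·32 + 28, so x = 28.
Check: φ(28) = 29·28 + 30 = 842 = 26·32 + 10 ≡ 10 (mod 32).

28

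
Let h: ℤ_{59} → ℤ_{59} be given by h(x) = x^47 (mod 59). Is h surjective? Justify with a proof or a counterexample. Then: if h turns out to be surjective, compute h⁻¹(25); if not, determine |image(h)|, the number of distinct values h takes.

Since 59 is prime, the nonzero elements of ℤ_{59} form a cyclic group of order 58.
As gcd(47, 58) = 1, raising to the 47th power is a bijection on this group: if x_1^47 ≡ x_2^47 then (x_1x_2^{−1})^47 = 1, and the only element of order dividing gcd(47, 58) = 1 is 1, so x_1 = x_2.
With h(0) = 0 this makes h injective on all of ℤ_{59}, hence bijective (finite equal-size domain and codomain). In particular h is surjective.
Since h is surjective, we find the preimage of 25. The inverse of x ↦ x^47 on (ℤ_{59})^× is x ↦ x^21, because 47·21 = 987 = 17·58 + 1 ≡ 1 (mod 58) and x^{58} = 1 for x ≠ 0 (Fermat). So h⁻¹(25) = 25^21 mod 59.
Repeated squaring mod 59: 25^1 ≡ 25, 25^2 ≡ 25² = 625 ≡ 35, 25^4 ≡ 35² = 1225 ≡ 45, 25^8 ≡ 45² = 2025 ≡ 19, 25^16 ≡ 19² = 361 ≡ 7. Since 21 = 16 + 4 + 1, 25^21 ≡ 7·45·25: 7·45 = 315 ≡ 20, then 20·25 = 500 ≡ 28. So 25^21 ≡ 28 (mod 59).
Hence h⁻¹(25) = 28.

28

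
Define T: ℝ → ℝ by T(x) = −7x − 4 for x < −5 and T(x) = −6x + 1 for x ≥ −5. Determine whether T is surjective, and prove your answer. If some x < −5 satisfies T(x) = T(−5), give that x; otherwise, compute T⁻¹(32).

Both pieces are strictly decreasing (slopes −7 and −6), so each is injective on its own interval.
The left piece maps (−∞, −5) onto (31, ∞); the right piece maps [−5, ∞) onto (−∞, 31].
These images together cover ℝ, so T is surjective.
Because the two images are disjoint, no x < −5 has T(x) = T(−5), so we compute T⁻¹(32): 32 lies in (31, ∞), so solve −7x − 4 = 32: x = (32 + 4)/(−7) = −36/7.

-36/7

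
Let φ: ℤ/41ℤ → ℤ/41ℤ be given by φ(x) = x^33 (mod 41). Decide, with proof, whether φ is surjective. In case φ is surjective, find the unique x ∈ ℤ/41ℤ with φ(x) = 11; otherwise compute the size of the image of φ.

28

Since 41 is prime, the nonzero elements of ℤ/41ℤ form a cyclic group of order 40.
As gcd(33, 40) = 1, raising to the 33rd power is a bijection on this group: if u^33 ≡ v^33 then (uv^{−1})^33 = 1, and the only element of order dividing gcd(33, 40) = 1 is 1, so u = v.
With φ(0) = 0 this makes φ injective on all of ℤ/41ℤ, hence bijective (finite equal-size domain and codomain). In particular φ is surjective.
Since φ is surjective, we find the preimage of 11. The inverse of x ↦ x^33 on (ℤ/41ℤ)^× is x ↦ x^17, because 33·17 = 561 = 14·40 + 1 ≡ 1 (mod 40) and x^{40} = 1 for x ≠ 0 (Fermat). So φ⁻¹(11) = 11^17 mod 41.
Repeated squaring mod 41: 11^1 ≡ 11, 11^2 ≡ 11² = 121 ≡ 39, 11^4 ≡ 39² = 1521 ≡ 4, 11^8 ≡ 4² = 16, 11^16 ≡ 16² = 256 ≡ 10. Since 17 = 16 + 1, 11^17 ≡ 10·11: 10·11 = 110 ≡ 28. So 11^17 ≡ 28 (mod 41).
Hence φ⁻¹(11) = 28.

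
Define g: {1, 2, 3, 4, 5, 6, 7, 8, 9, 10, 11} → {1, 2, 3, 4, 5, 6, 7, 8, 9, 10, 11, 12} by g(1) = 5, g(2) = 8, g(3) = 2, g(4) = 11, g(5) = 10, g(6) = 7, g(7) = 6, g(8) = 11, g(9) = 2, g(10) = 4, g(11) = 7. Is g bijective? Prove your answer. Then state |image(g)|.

8

g(4) = 11 = g(8) with 4 ≠ 8, so g is not injective, hence not bijective.
The image of g is {2, 4, 5, 6, 7, 8, 10, 11}, which has 8 elements.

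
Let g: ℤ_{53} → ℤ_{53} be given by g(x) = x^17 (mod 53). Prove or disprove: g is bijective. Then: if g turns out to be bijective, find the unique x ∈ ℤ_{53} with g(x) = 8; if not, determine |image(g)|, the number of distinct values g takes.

Since 53 is prime, the nonzero elements of ℤ_{53} form a cyclic group of order 52.
As gcd(17, 52) = 1, raising to the 17th power is a bijection on this group: if s^17 ≡ t^17 then (st^{−1})^17 = 1, and the only element of order dividing gcd(17, 52) = 1 is 1, so s = t.
With g(0) = 0 this makes g injective on all of ℤ_{53}, hence bijective (finite equal-size domain and codomain). In particular g is bijective.
Since g is bijective, we find the preimage of 8. The inverse of x ↦ x^17 on (ℤ_{53})^× is x ↦ x^49, because 17·49 = 833 = 16·52 + 1 ≡ 1 (mod 52) and x^{52} = 1 for x ≠ 0 (Fermat). So g⁻¹(8) = 8^49 mod 53.
Repeated squaring mod 53: 8^1 ≡ 8, 8^2 ≡ 8² = 64 ≡ 11, 8^4 ≡ 11² = 121 ≡ 15, 8^8 ≡ 15² = 225 ≡ 13, 8^16 ≡ 13² = 169 ≡ 10, 8^32 ≡ 10² = 100 ≡ 47. Since 49 = 32 + 16 + 1, 8^49 ≡ 47·10·8: 47·10 = 470 ≡ 46, then 46·8 = 368 ≡ 50. So 8^49 ≡ 50 (mod 53).
Hence g⁻¹(8) = 50.

50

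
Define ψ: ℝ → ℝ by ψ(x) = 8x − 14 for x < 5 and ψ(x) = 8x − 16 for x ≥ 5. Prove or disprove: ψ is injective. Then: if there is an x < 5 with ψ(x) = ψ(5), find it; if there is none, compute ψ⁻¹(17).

19/4

Both pieces are strictly increasing (slopes 8 and 8), so each is injective on its own interval.
The left piece maps (−∞, 5) onto (−∞, 26); the right piece maps [5, ∞) onto [24, ∞).
These images overlap. In particular ψ(5) = 24 (right piece), and solving 8x − 14 = 24 on the left piece gives x = 19/4 < 5.
So ψ(19/4) = ψ(5) with 19/4 ≠ 5, and ψ is not injective. This x = 19/4 is the requested value below 5.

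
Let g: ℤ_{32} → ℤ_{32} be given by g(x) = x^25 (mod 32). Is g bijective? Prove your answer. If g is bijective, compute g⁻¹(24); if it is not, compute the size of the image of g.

g(0) = 0^25 = 0.
g(2): Repeated squaring mod 32: 2^1 ≡ 2, 2^2 ≡ 2² = 4, 2^4 ≡ 4² = 16, 2^8 ≡ 16² = 256 ≡ 0, 2^16 ≡ 0² = 0. Since 25 = 16 + 8 + 1, 2^25 ≡ 0·0·2: 0·0 = 0, then 0·2 = 0. So 2^25 ≡ 0 (mod 32).
So g(0) = g(2) = 0 while 0 ≠ 2, thus g is not injective, hence not bijective.
Since g is not bijective, we determine |image(g)|. Computing x^25 mod 32 for each x (by repeated squaring, reducing mod 32 at every step), the values g(0), g(1), …, g(31) are: 0, 1, 0, 3, 0, 5, 0, 7, 0, 9, 0, 11, 0, 13, 0, 15, 0, 17, 0, 19, 0, 21, 0, 23, 0, 25, 0, 27, 0, 29, 0, 31.
The distinct values are {0, 1, 3, 5, 7, 9, 11, 13, 15, 17, 19, 21, 23, 25, 27, 29, 31}; there are 17 of them.

17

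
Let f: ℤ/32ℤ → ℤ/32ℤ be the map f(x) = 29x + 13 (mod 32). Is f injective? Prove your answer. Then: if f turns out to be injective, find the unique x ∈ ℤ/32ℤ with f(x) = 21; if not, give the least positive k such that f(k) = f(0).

8

By definition, f is injective if f(u) = f(v) implies u = v.
If f(u) = f(v), then 29u ≡ 29v (mod 32). Because gcd(29, 32) = 1, we may cancel 29 to get u ≡ v (mod 32).
Thus f is injective.
We now compute 29⁻¹ mod 32 explicitly. Euclid's algorithm: 32 = 1·29 + 3, 29 = 9·3 + 2, 3 = 1·2 + 1; back-substituting gives 1 = 21·29 − 19·32, so 29⁻¹ ≡ 21 (mod 32).
Since f is injective, we compute f⁻¹(21): solve 29x + 13 ≡ 21 (mod 32), i.e. 29x ≡ 8 (mod 32).
Multiplying by 29⁻¹ = 21 gives x ≡ 21·8 = 168 = 5·32 + 8 ≡ 8 (mod 32).
Check: f(8) = 29·8 + 13 = 245 = 7·32 + 21 ≡ 21 (mod 32).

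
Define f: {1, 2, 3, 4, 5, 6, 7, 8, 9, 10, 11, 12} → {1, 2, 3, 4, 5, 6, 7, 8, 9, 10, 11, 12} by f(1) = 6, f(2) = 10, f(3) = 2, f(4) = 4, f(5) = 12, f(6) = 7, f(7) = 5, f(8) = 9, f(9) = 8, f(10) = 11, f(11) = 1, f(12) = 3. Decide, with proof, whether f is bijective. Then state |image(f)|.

12

The values 6, 10, 2, 4, 12, 7, 5, 9, 8, 11, 1, 3 are a permutation of {1, 2, 3, 4, 5, 6, 7, 8, 9, 10, 11, 12}: each element appears exactly once.
So f is injective and surjective, hence bijective.
The image of f is {1, 2, 3, 4, 5, 6, 7, 8, 9, 10, 11, 12}, which has 12 elements.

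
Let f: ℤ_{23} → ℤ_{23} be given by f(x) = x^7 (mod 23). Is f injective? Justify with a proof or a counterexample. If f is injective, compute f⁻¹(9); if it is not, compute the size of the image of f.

Since 23 is prime, the nonzero elements of ℤ_{23} form a cyclic group of order 22.
As gcd(7, 22) = 1, raising to the 7th power is a bijection on this group: if u^7 ≡ v^7 then (uv^{−1})^7 = 1, and the only element of order dividing gcd(7, 22) = 1 is 1, so u = v.
With f(0) = 0 this makes f injective on all of ℤ_{23}, hence bijective (finite equal-size domain and codomain). In particular f is injective.
Since f is injective, we find the preimage of 9. The inverse of x ↦ x^7 on (ℤ_{23})^× is x ↦ x^19, because 7·19 = 133 = 6·22 + 1 ≡ 1 (mod 22) and x^{22} = 1 for x ≠ 0 (Fermat). So f⁻¹(9) = 9^19 mod 23.
Repeated squaring mod 23: 9^1 ≡ 9, 9^2 ≡ 9² = 81 ≡ 12, 9^4 ≡ 12² = 144 ≡ 6, 9^8 ≡ 6² = 36 ≡ 13, 9^16 ≡ 13² = 169 ≡ 8. Since 19 = 16 + 2 + 1, 9^19 ≡ 8·12·9: 8·12 = 96 ≡ 4, then 4·9 = 36 ≡ 13. So 9^19 ≡ 13 (mod 23).
Hence f⁻¹(9) = 13.

13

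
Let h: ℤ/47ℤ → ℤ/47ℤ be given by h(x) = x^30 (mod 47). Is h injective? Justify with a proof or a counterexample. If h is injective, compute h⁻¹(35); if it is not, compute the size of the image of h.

h(23): Repeated squaring mod 47: 23^1 ≡ 23, 23^2 ≡ 23² = 529 ≡ 12, 23^4 ≡ 12² = 144 ≡ 3, 23^8 ≡ 3² = 9, 23^16 ≡ 9² = 81 ≡ 34. Since 30 = 16 + 8 + 4 + 2, 23^30 ≡ 34·9·3·12: 34·9 = 306 ≡ 24, then 24·3 = 72 ≡ 25, then 25·12 = 300 ≡ 18. So 23^30 ≡ 18 (mod 47).
h(24): Repeated squaring mod 47: 24^1 ≡ 24, 24^2 ≡ 24² = 576 ≡ 12, 24^4 ≡ 12² = 144 ≡ 3, 24^8 ≡ 3² = 9, 24^16 ≡ 9² = 81 ≡ 34. Since 30 = 16 + 8 + 4 + 2, 24^30 ≡ 34·9·3·12: 34·9 = 306 ≡ 24, then 24·3 = 72 ≡ 25, then 25·12 = 300 ≡ 18. So 24^30 ≡ 18 (mod 47).
So h(23) = h(24) = 18 while 23 ≠ 24, so h is not injective.
Since h is not injective, we determine |image(h)|. Computing x^30 mod 47 for each x (by repeated squaring, reducing mod 47 at every step), the values h(0), h(1), …, h(46) are: 0, 1, 34, 25, 28, 36, 4, 9, 12, 14, 2, 16, 42, 8, 24, 7, 32, 3, 6, 17, 21, 37, 27, 18, 18, 27, 37, 21, 17, 6, 3, 32, 7, 24, 8, 42, 16, 2, 14, 12, 9, 4, 36, 28, 25, 34, 1.
The distinct values are {0, 1, 2, 3, 4, 6, 7, 8, 9, 12, 14, 16, 17, 18, 21, 24, 25, 27, 28, 32, 34, 36, 37, 42}; there are 24 of them.

24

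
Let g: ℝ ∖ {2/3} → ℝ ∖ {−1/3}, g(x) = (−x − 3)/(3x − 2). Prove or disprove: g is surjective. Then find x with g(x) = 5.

For any y ≠ −1/3, solving y(3x − 2) = −x − 3 for x gives a well-defined x ≠ 2/3. So g is surjective.
Solving g(x) = 5: cross-multiplying gives −x − 3 = 5(3x − 2), which rearranges to −16x = −7, so x = 7/16.

7/16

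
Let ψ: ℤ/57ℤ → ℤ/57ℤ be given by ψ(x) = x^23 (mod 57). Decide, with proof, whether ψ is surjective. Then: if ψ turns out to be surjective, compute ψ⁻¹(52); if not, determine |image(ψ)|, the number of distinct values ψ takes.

13

Computing x^23 mod 57 for each x (by repeated squaring, reducing mod 57 at every step), the values ψ(0), ψ(1), …, ψ(56) are: 0, 1, 32, 15, 55, 47, 24, 49, 50, 54, 22, 26, 27, 52, 29, 21, 4, 44, 18, 19, 20, 51, 34, 17, 9, 43, 11, 12, 16, 41, 45, 46, 14, 48, 40, 23, 6, 37, 38, 39, 13, 53, 36, 28, 5, 30, 31, 35, 3, 7, 8, 33, 10, 2, 42, 25, 56.
Every element of ℤ/57ℤ appears exactly once in this list, so ψ is a bijection, and in particular surjective.
Since ψ is surjective, we read off the preimage of 52 from the same table: ψ(13) = 52, so ψ⁻¹(52) = 13.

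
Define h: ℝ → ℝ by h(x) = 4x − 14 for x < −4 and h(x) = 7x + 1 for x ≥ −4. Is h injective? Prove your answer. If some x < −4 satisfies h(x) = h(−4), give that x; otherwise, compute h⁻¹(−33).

Both pieces are strictly increasing (slopes 4 and 7), so each is injective on its own interval.
The left piece maps (−∞, −4) onto (−∞, −30); the right piece maps [−4, ∞) onto [−27, ∞).
These images are disjoint, so no value is attained by both pieces. Therefore h is injective.
Because the two images are disjoint, no x < −4 has h(x) = h(−4), so we compute h⁻¹(−33): −33 lies in (−∞, −30), so solve 4x − 14 = −33: x = (−33 + 14)/4 = −19/4.

-19/4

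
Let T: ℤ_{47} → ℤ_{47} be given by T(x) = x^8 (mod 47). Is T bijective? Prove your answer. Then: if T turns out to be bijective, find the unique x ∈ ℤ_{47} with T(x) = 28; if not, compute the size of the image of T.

24

T(23): Repeated squaring mod 47: 23^1 ≡ 23, 23^2 ≡ 23² = 529 ≡ 12, 23^4 ≡ 12² = 144 ≡ 3, 23^8 ≡ 3² = 9. So 23^8 ≡ 9 (mod 47).
T(24): Repeated squaring mod 47: 24^1 ≡ 24, 24^2 ≡ 24² = 576 ≡ 12, 24^4 ≡ 12² = 144 ≡ 3, 24^8 ≡ 3² = 9. So 24^8 ≡ 9 (mod 47).
So T(23) = T(24) = 9 while 23 ≠ 24, hence T is not injective, hence not bijective.
Since T is not bijective, we determine |image(T)|. Computing x^8 mod 47 for each x (by repeated squaring, reducing mod 47 at every step), the values T(0), T(1), …, T(46) are: 0, 1, 21, 28, 18, 8, 24, 16, 2, 32, 27, 12, 34, 37, 7, 36, 42, 4, 14, 6, 3, 25, 17, 9, 9, 17, 25, 3, 6, 14, 4, 42, 36, 7, 37, 34, 12, 27, 32, 2, 16, 24, 8, 18, 28, 21, 1.
The distinct values are {0, 1, 2, 3, 4, 6, 7, 8, 9, 12, 14, 16, 17, 18, 21, 24, 25, 27, 28, 32, 34, 36, 37, 42}; there are 24 of them.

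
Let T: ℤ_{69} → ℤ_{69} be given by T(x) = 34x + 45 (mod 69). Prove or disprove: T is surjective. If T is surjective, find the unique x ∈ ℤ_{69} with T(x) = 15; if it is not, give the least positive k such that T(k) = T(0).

Since gcd(34, 69) = 1, 34 is invertible modulo 69. Euclid's algorithm: 69 = 2·34 + 1; back-substituting gives 1 = 67·34 − 33·69, so 34⁻¹ ≡ 67 (mod 69).
For any y ∈ ℤ_{69}, x = 67(y − 45) mod 69 satisfies T(x) = 34·67(y − 45) + 45 ≡ y (since 34·67 ≡ 1 mod 69). So every y has a preimage.
So T is surjective.
Since T is surjective, we find T⁻¹(15): we need 34x ≡ 15 − 45 ≡ 39 (mod 69). Using 34⁻¹ = 67: x ≡ 67·39 = 2613 = 37·69 + 60, so x = 60.
Check: T(60) = 34·60 + 45 = 2085 = 30·69 + 15 ≡ 15 (mod 69).

60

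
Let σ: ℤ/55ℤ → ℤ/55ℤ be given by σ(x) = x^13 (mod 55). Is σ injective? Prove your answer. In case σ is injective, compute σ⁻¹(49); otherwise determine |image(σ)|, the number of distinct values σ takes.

Computing x^13 mod 55 for each x (by repeated squaring, reducing mod 55 at every step), the values σ(0), σ(1), …, σ(54) are: 0, 1, 52, 38, 9, 15, 51, 2, 28, 14, 10, 11, 12, 8, 49, 20, 26, 7, 13, 39, 25, 21, 22, 23, 19, 5, 31, 37, 18, 24, 50, 36, 32, 33, 34, 30, 16, 42, 48, 29, 35, 6, 47, 43, 44, 45, 41, 27, 53, 4, 40, 46, 17, 3, 54.
Every element of ℤ/55ℤ appears exactly once in this list, so σ is a bijection, and in particular injective.
Since σ is injective, we read off the preimage of 49 from the same table: σ(14) = 49, so σ⁻¹(49) = 14.

14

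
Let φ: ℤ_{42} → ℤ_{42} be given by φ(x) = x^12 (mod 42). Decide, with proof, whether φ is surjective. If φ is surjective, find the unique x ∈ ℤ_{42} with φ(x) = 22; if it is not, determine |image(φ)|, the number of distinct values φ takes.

8

φ(2): Repeated squaring mod 42: 2^1 ≡ 2, 2^2 ≡ 2² = 4, 2^4 ≡ 4² = 16, 2^8 ≡ 16² = 256 ≡ 4. Since 12 = 8 + 4, 2^12 ≡ 4·16: 4·16 = 64 ≡ 22. So 2^12 ≡ 22 (mod 42).
φ(4): Repeated squaring mod 42: 4^1 ≡ 4, 4^2 ≡ 4² = 16, 4^4 ≡ 16² = 256 ≡ 4, 4^8 ≡ 4² = 16. Since 12 = 8 + 4, 4^12 ≡ 16·4: 16·4 = 64 ≡ 22. So 4^12 ≡ 22 (mod 42).
So φ(2) = φ(4) = 22 while 2 ≠ 4, hence φ is not injective.
A non-injective map from the 42-element set ℤ_{42} to itself takes at most 41 distinct values, so it cannot be surjective. So φ is not surjective.
Since φ is not surjective, we determine |image(φ)|. Computing x^12 mod 42 for each x (by repeated squaring, reducing mod 42 at every step), the values φ(0), φ(1), …, φ(41) are: 0, 1, 22, 15, 22, 1, 36, 7, 22, 15, 22, 1, 36, 1, 28, 15, 22, 1, 36, 1, 22, 21, 22, 1, 36, 1, 22, 15, 28, 1, 36, 1, 22, 15, 22, 7, 36, 1, 22, 15, 22, 1.
The distinct values are {0, 1, 7, 15, 21, 22, 28, 36}; there are 8 of them.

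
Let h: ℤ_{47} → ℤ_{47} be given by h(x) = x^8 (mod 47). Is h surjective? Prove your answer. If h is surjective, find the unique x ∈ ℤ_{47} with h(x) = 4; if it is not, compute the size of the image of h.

24

h(23): Repeated squaring mod 47: 23^1 ≡ 23, 23^2 ≡ 23² = 529 ≡ 12, 23^4 ≡ 12² = 144 ≡ 3, 23^8 ≡ 3² = 9. So 23^8 ≡ 9 (mod 47).
h(24): Repeated squaring mod 47: 24^1 ≡ 24, 24^2 ≡ 24² = 576 ≡ 12, 24^4 ≡ 12² = 144 ≡ 3, 24^8 ≡ 3² = 9. So 24^8 ≡ 9 (mod 47).
So h(23) = h(24) = 9 while 23 ≠ 24, thus h is not injective.
A non-injective map from the 47-element set ℤ_{47} to itself takes at most 46 distinct values, so it cannot be surjective. Thus h is not surjective.
Since h is not surjective, we determine |image(h)|. Computing x^8 mod 47 for each x (by repeated squaring, reducing mod 47 at every step), the values h(0), h(1), …, h(46) are: 0, 1, 21, 28, 18, 8, 24, 16, 2, 32, 27, 12, 34, 37, 7, 36, 42, 4, 14, 6, 3, 25, 17, 9, 9, 17, 25, 3, 6, 14, 4, 42, 36, 7, 37, 34, 12, 27, 32, 2, 16, 24, 8, 18, 28, 21, 1.
The distinct values are {0, 1, 2, 3, 4, 6, 7, 8, 9, 12, 14, 16, 17, 18, 21, 24, 25, 27, 28, 32, 34, 36, 37, 42}; there are 24 of them.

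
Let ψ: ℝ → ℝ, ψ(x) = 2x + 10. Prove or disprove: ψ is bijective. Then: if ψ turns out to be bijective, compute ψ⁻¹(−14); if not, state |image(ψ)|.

-12

Recall: ψ is injective when ψ(s) = ψ(t) forces s = t.
Suppose ψ(s) = ψ(t). Then 2s + 10 = 2t + 10, so 2s = 2t, so s = t.
For any y ∈ ℝ, x = (y − 10)/2 satisfies ψ(x) = y.
Thus ψ is bijective.
Since ψ is bijective, we compute ψ⁻¹(−14) = (−14 − 10)/2 = −12.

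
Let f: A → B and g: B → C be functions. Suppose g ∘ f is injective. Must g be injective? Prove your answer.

not injective

No. Take A = {0}, B = {0, 1, 2}, C = {0, 1, 2}, f(a) = a for each a ∈ A, and g(b) = 1 if b ∈ {1, 2} else g(b) = b.
Then g ∘ f = f is injective (A ⊂ B and f is the inclusion), but g(1) = g(2) = 1 with 1 ≠ 2, so g is not injective.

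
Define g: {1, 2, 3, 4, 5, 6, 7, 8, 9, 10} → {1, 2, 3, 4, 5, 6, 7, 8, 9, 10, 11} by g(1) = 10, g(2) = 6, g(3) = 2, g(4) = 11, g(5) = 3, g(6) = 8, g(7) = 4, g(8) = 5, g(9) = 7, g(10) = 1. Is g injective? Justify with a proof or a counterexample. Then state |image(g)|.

10

The values g(1), …, g(10) are 10, 6, 2, 11, 3, 8, 4, 5, 7, 1 — all distinct.
So g(s) = g(t) only when s = t, and g is injective.
The image of g is {1, 2, 3, 4, 5, 6, 7, 8, 10, 11}, which has 10 elements.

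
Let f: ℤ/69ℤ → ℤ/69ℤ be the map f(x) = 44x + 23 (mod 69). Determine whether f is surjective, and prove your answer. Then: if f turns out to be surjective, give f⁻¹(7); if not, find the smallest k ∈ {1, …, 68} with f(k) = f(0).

Since gcd(44, 69) = 1, 44 is invertible modulo 69. Euclid's algorithm: 69 = 1·44 + 25, 44 = 1·25 + 19, 25 = 1·19 + 6, 19 = 3·6 + 1; back-substituting gives 1 = 11·44 − 7·69, so 44⁻¹ ≡ 11 (mod 69).
For any y ∈ ℤ/69ℤ, x = 11(y − 23) mod 69 satisfies f(x) = 44·11(y − 23) + 23 ≡ y (since 44·11 ≡ 1 mod 69). So every y has a preimage.
So f is surjective.
Since f is surjective, we compute f⁻¹(7): solve 44x + 23 ≡ 7 (mod 69), i.e. 44x ≡ 53 (mod 69).
Multiplying by 44⁻¹ = 11 gives x ≡ 11·53 = 583 = 8·69 + 31 ≡ 31 (mod 69).
Check: f(31) = 44·31 + 23 = 1387 = 20·69 + 7 ≡ 7 (mod 69).

31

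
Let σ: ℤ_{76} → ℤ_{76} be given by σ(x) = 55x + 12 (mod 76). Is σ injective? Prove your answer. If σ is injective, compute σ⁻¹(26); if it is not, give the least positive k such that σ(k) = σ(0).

Suppose σ(s) = σ(t) in ℤ_{76}. Then 55s + 12 ≡ 55t + 12 (mod 76), thus 55(s − t) ≡ 0 (mod 76).
Since gcd(55, 76) = 1, 55 is invertible modulo 76, so s − t ≡ 0 (mod 76), i.e. s = t.
Hence σ is injective.
We now compute 55⁻¹ mod 76 explicitly. Euclid's algorithm: 76 = 1·55 + 21, 55 = 2·21 + 13, 21 = 1·13 + 8, 13 = 1·8 + 5, 8 = 1·5 + 3, 5 = 1·3 + 2, 3 = 1·2 + 1; back-substituting gives 1 = 47·55 − 34·76, so 55⁻¹ ≡ 47 (mod 76).
Since σ is injective, we find σ⁻¹(26): we need 55x ≡ 26 − 12 ≡ 14 (mod 76). Using 55⁻¹ = 47: x ≡ 47·14 = 658 = 8·76 + 50, so x = 50.
Check: σ(50) = 55·50 + 12 = 2762 = 36·76 + 26 ≡ 26 (mod 76).

50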